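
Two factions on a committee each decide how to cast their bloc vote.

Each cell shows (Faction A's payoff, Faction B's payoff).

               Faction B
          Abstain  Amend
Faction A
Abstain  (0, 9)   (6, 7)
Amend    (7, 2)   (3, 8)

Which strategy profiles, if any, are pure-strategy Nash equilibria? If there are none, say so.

Faction A against Abstain: payoffs 0, 7 → best response Amend.
Faction A against Amend: payoffs 6, 3 → best response Abstain.
Faction B against Abstain: payoffs 9, 7 → best response Abstain.
Faction B against Amend: payoffs 2, 8 → best response Amend.
No profile is a mutual best response for all players.

No pure-strategy Nash equilibrium.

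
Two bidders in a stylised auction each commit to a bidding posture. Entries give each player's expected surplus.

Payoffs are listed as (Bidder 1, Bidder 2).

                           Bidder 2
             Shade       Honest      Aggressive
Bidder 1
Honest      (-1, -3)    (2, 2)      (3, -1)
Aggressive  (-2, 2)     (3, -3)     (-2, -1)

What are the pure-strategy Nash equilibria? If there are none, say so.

Bidder 1 against Shade: payoffs -1, -2 → best response Honest.
Bidder 1 against Honest: payoffs 2, 3 → best response Aggressive.
Bidder 1 against Aggressive: payoffs 3, -2 → best response Honest.
Bidder 2 against Honest: payoffs -3, 2, -1 → best response Honest.
Bidder 2 against Aggressive: payoffs 2, -3, -1 → best response Shade.
No profile is a mutual best response for all players.

No pure-strategy Nash equilibrium.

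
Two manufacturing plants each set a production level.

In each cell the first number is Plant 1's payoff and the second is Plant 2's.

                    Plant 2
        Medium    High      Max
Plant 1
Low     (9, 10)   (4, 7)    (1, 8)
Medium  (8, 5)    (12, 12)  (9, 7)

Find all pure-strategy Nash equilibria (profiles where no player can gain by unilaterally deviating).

(Low, Medium), (Medium, High)

(Low, Medium): Plant 1 gets 9, best alternative 8; Plant 2 gets 10, best alternative 8. No profitable deviation — NE.
(Low, High): Plant 1 can switch to Medium (4 → 12). Not NE.
(Low, Max): Plant 1 can switch to Medium (1 → 9). Not NE.
(Medium, Medium): Plant 1 can switch to Low (8 → 9). Not NE.
(Medium, High): Plant 1 gets 12, best alternative 4; Plant 2 gets 12, best alternative 7. No profitable deviation — NE.
(Medium, Max): Plant 2 can switch to High (7 → 12). Not NE.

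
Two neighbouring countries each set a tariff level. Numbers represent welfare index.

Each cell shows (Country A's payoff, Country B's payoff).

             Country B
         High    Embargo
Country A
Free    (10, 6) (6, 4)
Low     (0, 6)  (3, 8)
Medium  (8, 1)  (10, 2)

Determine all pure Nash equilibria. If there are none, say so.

Country A against High: payoffs 10, 0, 8 → best response Free.
Country A against Embargo: payoffs 6, 3, 10 → best response Medium.
Country B against Free: payoffs 6, 4 → best response High.
Country B against Low: payoffs 6, 8 → best response Embargo.
Country B against Medium: payoffs 1, 2 → best response Embargo.
Mutual best responses: (Free, High); (Medium, Embargo).

The pure Nash equilibria are (Free, High) and (Medium, Embargo).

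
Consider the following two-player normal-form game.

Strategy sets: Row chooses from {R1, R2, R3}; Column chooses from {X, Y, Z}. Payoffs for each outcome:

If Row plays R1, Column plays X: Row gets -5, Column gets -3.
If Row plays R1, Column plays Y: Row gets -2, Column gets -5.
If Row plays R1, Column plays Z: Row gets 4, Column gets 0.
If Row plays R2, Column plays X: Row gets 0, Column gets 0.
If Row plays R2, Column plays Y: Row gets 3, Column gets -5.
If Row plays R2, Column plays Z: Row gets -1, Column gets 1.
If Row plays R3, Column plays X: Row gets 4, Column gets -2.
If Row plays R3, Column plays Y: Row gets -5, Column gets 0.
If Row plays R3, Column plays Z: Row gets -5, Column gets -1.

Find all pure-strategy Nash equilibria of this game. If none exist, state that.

Pure NE: (R1, Z)

For each strategy profile, look for a profitable unilateral deviation.
(R1, X): Row can switch to R2 (-5 → 0). Not NE.
(R1, Y): Row can switch to R2 (-2 → 3). Not NE.
(R1, Z): Row gets 4, best alternative -1; Column gets 0, best alternative -3. No profitable deviation — NE.
(R2, X): Row can switch to R3 (0 → 4). Not NE.
(R2, Y): Column can switch to X (-5 → 0). Not NE.
(R2, Z): Row can switch to R1 (-1 → 4). Not NE.
(R3, X): Column can switch to Y (-2 → 0). Not NE.
(R3, Y): Row can switch to R1 (-5 → -2). Not NE.
(R3, Z): Row can switch to R1 (-5 → 4). Not NE.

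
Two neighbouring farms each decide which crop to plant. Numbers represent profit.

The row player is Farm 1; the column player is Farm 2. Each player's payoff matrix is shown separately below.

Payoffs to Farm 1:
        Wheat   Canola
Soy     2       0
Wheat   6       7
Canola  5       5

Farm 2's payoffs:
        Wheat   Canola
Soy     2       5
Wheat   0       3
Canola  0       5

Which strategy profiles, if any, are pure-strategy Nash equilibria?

Farm 1 against Wheat: payoffs 2, 6, 5 → best response Wheat.
Farm 1 against Canola: payoffs 0, 7, 5 → best response Wheat.
Farm 2 against Soy: payoffs 2, 5 → best response Canola.
Farm 2 against Wheat: payoffs 0, 3 → best response Canola.
Farm 2 against Canola: payoffs 0, 5 → best response Canola.
Mutual best responses: (Wheat, Canola).

(Wheat, Canola)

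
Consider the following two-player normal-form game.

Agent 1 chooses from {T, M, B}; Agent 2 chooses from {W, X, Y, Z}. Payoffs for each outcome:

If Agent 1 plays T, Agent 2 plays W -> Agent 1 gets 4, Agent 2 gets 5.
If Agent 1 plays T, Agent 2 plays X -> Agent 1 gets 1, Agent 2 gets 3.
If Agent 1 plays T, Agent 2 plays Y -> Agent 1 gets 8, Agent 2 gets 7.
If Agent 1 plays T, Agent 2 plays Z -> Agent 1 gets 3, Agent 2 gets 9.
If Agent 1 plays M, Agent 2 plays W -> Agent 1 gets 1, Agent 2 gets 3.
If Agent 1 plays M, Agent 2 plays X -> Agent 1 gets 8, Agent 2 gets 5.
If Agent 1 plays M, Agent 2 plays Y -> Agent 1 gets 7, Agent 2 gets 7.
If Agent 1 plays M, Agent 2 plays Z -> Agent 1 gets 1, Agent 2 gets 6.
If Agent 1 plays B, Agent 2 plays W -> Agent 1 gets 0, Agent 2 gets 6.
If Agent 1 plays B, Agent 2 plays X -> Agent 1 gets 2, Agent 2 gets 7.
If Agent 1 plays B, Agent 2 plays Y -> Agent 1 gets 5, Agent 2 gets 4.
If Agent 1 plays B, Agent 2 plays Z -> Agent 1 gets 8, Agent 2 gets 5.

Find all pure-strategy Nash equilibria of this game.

(T, W): Agent 2 can switch to Y (5 → 7). Not NE.
(T, X): Agent 1 can switch to M (1 → 8). Not NE.
(T, Y): Agent 2 can switch to Z (7 → 9). Not NE.
(T, Z): Agent 1 can switch to B (3 → 8). Not NE.
(M, W): Agent 1 can switch to T (1 → 4). Not NE.
(M, X): Agent 2 can switch to Y (5 → 7). Not NE.
(M, Y): Agent 1 can switch to T (7 → 8). Not NE.
(M, Z): Agent 1 can switch to T (1 → 3). Not NE.
(The remaining 4 profiles each have a profitable deviation by the same check.)

none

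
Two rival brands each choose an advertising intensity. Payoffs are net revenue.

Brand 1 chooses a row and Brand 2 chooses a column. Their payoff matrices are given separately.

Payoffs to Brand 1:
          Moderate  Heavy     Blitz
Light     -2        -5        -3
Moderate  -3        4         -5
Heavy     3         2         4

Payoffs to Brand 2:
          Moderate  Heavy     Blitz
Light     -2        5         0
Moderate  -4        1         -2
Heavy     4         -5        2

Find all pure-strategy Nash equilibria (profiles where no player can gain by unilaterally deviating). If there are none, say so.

Pure-strategy Nash equilibria: (Moderate, Heavy), (Heavy, Moderate)

Mark each player's best response to every combination of opponents' strategies; a profile where every player is best-responding is a pure Nash equilibrium.
Brand 1 against Moderate: payoffs -2, -3, 3 → best response Heavy.
Brand 1 against Heavy: payoffs -5, 4, 2 → best response Moderate.
Brand 1 against Blitz: payoffs -3, -5, 4 → best response Heavy.
Brand 2 against Light: payoffs -2, 5, 0 → best response Heavy.
Brand 2 against Moderate: payoffs -4, 1, -2 → best response Heavy.
Brand 2 against Heavy: payoffs 4, -5, 2 → best response Moderate.
Mutual best responses: (Moderate, Heavy); (Heavy, Moderate).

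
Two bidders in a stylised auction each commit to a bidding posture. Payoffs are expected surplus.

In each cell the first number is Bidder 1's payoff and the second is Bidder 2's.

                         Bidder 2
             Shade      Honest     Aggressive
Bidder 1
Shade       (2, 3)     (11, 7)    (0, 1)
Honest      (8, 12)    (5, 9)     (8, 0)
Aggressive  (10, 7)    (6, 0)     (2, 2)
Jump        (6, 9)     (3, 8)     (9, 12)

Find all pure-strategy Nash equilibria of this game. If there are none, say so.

Check each profile: it is a Nash equilibrium iff no player can strictly gain by switching unilaterally.
(Shade, Shade): Bidder 1 can switch to Honest (2 → 8). Not NE.
(Shade, Honest): Bidder 1 gets 11, best alternative 6; Bidder 2 gets 7, best alternative 3. No profitable deviation — NE.
(Shade, Aggressive): Bidder 1 can switch to Honest (0 → 8). Not NE.
(Honest, Shade): Bidder 1 can switch to Aggressive (8 → 10). Not NE.
(Honest, Honest): Bidder 1 can switch to Shade (5 → 11). Not NE.
(Honest, Aggressive): Bidder 1 can switch to Jump (8 → 9). Not NE.
(Aggressive, Shade): Bidder 1 gets 10, best alternative 8; Bidder 2 gets 7, best alternative 2. No profitable deviation — NE.
(Aggressive, Honest): Bidder 1 can switch to Shade (6 → 11). Not NE.
(Aggressive, Aggressive): Bidder 1 can switch to Honest (2 → 8). Not NE.
(Jump, Shade): Bidder 1 can switch to Honest (6 → 8). Not NE.
(Jump, Honest): Bidder 1 can switch to Shade (3 → 11). Not NE.
(Jump, Aggressive): Bidder 1 gets 9, best alternative 8; Bidder 2 gets 12, best alternative 9. No profitable deviation — NE.

(Shade, Honest), (Aggressive, Shade), (Jump, Aggressive)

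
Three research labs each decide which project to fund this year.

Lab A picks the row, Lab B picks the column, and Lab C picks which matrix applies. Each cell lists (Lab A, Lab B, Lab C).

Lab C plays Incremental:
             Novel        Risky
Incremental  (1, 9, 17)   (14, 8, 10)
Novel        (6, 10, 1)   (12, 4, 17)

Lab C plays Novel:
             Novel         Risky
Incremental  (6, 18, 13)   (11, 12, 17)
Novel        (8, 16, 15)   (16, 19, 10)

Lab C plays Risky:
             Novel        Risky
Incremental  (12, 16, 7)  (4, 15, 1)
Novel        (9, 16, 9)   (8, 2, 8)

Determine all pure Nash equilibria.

For each player, find the best response to each opponent profile; mutual best responses are the pure NE.
Lab A against (Novel, Incremental): payoffs 1, 6 → best response Novel.
Lab A against (Novel, Novel): payoffs 6, 8 → best response Novel.
Lab A against (Novel, Risky): payoffs 12, 9 → best response Incremental.
Lab A against (Risky, Incremental): payoffs 14, 12 → best response Incremental.
Lab A against (Risky, Novel): payoffs 11, 16 → best response Novel.
Lab A against (Risky, Risky): payoffs 4, 8 → best response Novel.
Lab B against (Incremental, Incremental): payoffs 9, 8 → best response Novel.
Lab B against (Incremental, Novel): payoffs 18, 12 → best response Novel.
Lab B against (Incremental, Risky): payoffs 16, 15 → best response Novel.
Lab B against (Novel, Incremental): payoffs 10, 4 → best response Novel.
Lab B against (Novel, Novel): payoffs 16, 19 → best response Risky.
Lab B against (Novel, Risky): payoffs 16, 2 → best response Novel.
Lab C against (Incremental, Novel): payoffs 17, 13, 7 → best response Incremental.
Lab C against (Incremental, Risky): payoffs 10, 17, 1 → best response Novel.
Lab C against (Novel, Novel): payoffs 1, 15, 9 → best response Novel.
Lab C against (Novel, Risky): payoffs 17, 10, 8 → best response Incremental.
No profile is a mutual best response for all players.

This game has no pure Nash equilibrium.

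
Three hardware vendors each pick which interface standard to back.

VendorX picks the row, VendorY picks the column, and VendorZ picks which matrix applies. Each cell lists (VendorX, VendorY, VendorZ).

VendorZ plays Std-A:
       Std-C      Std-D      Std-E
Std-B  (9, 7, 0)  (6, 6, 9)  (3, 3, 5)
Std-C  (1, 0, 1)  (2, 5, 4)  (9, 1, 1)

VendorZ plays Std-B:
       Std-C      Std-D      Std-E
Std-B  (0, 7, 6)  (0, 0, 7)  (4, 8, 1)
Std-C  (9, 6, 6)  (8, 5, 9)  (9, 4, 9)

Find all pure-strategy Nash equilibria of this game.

For each player, find the best response to each opponent profile; mutual best responses are the pure NE.
VendorX against (Std-C, Std-A): payoffs 9, 1 → best response Std-B.
VendorX against (Std-C, Std-B): payoffs 0, 9 → best response Std-C.
VendorX against (Std-D, Std-A): payoffs 6, 2 → best response Std-B.
VendorX against (Std-D, Std-B): payoffs 0, 8 → best response Std-C.
VendorX against (Std-E, Std-A): payoffs 3, 9 → best response Std-C.
VendorX against (Std-E, Std-B): payoffs 4, 9 → best response Std-C.
VendorY against (Std-B, Std-A): payoffs 7, 6, 3 → best response Std-C.
VendorY against (Std-B, Std-B): payoffs 7, 0, 8 → best response Std-E.
VendorY against (Std-C, Std-A): payoffs 0, 5, 1 → best response Std-D.
VendorY against (Std-C, Std-B): payoffs 6, 5, 4 → best response Std-C.
VendorZ against (Std-B, Std-C): payoffs 0, 6 → best response Std-B.
VendorZ against (Std-B, Std-D): payoffs 9, 7 → best response Std-A.
VendorZ against (Std-B, Std-E): payoffs 5, 1 → best response Std-A.
VendorZ against (Std-C, Std-C): payoffs 1, 6 → best response Std-B.
VendorZ against (Std-C, Std-D): payoffs 4, 9 → best response Std-B.
VendorZ against (Std-C, Std-E): payoffs 1, 9 → best response Std-B.
Mutual best responses: (Std-C, Std-C, Std-B).

The unique pure-strategy Nash equilibrium is (Std-C, Std-C, Std-B).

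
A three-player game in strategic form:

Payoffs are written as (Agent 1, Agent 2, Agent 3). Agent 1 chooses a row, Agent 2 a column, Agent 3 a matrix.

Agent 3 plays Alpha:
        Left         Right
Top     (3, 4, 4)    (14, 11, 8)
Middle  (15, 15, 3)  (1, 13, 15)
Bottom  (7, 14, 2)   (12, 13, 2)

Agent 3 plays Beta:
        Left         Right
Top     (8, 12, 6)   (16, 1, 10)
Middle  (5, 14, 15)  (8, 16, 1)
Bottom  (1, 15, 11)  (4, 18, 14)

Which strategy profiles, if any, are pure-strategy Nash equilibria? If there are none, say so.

Pure NE: (Top, Left, Beta)

(Top, Left, Alpha): Agent 1 can switch to Middle (3 → 15). Not NE.
(Top, Left, Beta): Agent 1 gets 8, best alternative 5; Agent 2 gets 12, best alternative 1; Agent 3 gets 6, best alternative 4. No profitable deviation — NE.
(Top, Right, Alpha): Agent 3 can switch to Beta (8 → 10). Not NE.
(Top, Right, Beta): Agent 2 can switch to Left (1 → 12). Not NE.
(Middle, Left, Alpha): Agent 3 can switch to Beta (3 → 15). Not NE.
(Middle, Left, Beta): Agent 1 can switch to Top (5 → 8). Not NE.
(Middle, Right, Alpha): Agent 1 can switch to Top (1 → 14). Not NE.
(Middle, Right, Beta): Agent 1 can switch to Top (8 → 16). Not NE.
(Bottom, Left, Alpha): Agent 1 can switch to Middle (7 → 15). Not NE.
(Bottom, Left, Beta): Agent 1 can switch to Top (1 → 8). Not NE.
(Bottom, Right, Alpha): Agent 1 can switch to Top (12 → 14). Not NE.
(The remaining 1 profile has a profitable deviation by the same check.)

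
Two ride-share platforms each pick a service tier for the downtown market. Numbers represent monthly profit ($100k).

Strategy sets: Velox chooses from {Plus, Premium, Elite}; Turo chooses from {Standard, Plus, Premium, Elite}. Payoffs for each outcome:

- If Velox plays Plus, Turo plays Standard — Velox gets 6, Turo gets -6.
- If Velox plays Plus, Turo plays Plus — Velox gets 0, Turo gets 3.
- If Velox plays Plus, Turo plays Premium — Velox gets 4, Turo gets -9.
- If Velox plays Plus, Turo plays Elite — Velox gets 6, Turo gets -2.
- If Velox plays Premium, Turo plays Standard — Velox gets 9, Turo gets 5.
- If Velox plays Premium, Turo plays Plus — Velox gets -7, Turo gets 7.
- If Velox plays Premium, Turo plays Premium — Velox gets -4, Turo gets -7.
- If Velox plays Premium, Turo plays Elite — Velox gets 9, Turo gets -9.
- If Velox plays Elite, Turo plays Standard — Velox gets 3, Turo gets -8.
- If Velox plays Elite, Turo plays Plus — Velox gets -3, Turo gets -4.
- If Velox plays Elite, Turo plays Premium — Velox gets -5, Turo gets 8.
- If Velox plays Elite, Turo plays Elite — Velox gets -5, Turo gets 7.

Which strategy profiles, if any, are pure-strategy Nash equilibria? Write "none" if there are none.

Velox against Standard: payoffs 6, 9, 3 → best response Premium.
Velox against Plus: payoffs 0, -7, -3 → best response Plus.
Velox against Premium: payoffs 4, -4, -5 → best response Plus.
Velox against Elite: payoffs 6, 9, -5 → best response Premium.
Turo against Plus: payoffs -6, 3, -9, -2 → best response Plus.
Turo against Premium: payoffs 5, 7, -7, -9 → best response Plus.
Turo against Elite: payoffs -8, -4, 8, 7 → best response Premium.
Mutual best responses: (Plus, Plus).

Pure NE: (Plus, Plus)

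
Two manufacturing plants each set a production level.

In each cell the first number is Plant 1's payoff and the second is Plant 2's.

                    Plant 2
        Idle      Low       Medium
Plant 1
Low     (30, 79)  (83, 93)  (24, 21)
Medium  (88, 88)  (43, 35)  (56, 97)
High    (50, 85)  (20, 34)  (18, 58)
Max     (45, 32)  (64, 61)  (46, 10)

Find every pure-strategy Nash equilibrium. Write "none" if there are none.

Plant 1 against Idle: payoffs 30, 88, 50, 45 → best response Medium.
Plant 1 against Low: payoffs 83, 43, 20, 64 → best response Low.
Plant 1 against Medium: payoffs 24, 56, 18, 46 → best response Medium.
Plant 2 against Low: payoffs 79, 93, 21 → best response Low.
Plant 2 against Medium: payoffs 88, 35, 97 → best response Medium.
Plant 2 against High: payoffs 85, 34, 58 → best response Idle.
Plant 2 against Max: payoffs 32, 61, 10 → best response Low.
Mutual best responses: (Low, Low); (Medium, Medium).

Pure-strategy Nash equilibria: (Low, Low), (Medium, Medium)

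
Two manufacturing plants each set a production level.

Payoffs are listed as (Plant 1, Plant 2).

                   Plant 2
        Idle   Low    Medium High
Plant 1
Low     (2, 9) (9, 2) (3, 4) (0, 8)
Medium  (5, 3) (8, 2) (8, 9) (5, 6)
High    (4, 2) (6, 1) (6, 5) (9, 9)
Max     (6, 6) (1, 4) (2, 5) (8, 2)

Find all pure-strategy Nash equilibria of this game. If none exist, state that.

(Medium, Medium) and (High, High) and (Max, Idle)

For each strategy profile, look for a profitable unilateral deviation.
(Low, Idle): Plant 1 can switch to Medium (2 → 5). Not NE.
(Low, Low): Plant 2 can switch to Idle (2 → 9). Not NE.
(Low, Medium): Plant 1 can switch to Medium (3 → 8). Not NE.
(Low, High): Plant 1 can switch to Medium (0 → 5). Not NE.
(Medium, Idle): Plant 1 can switch to Max (5 → 6). Not NE.
(Medium, Low): Plant 1 can switch to Low (8 → 9). Not NE.
(Medium, Medium): Plant 1 gets 8, best alternative 6; Plant 2 gets 9, best alternative 6. No profitable deviation — NE.
(Medium, High): Plant 1 can switch to High (5 → 9). Not NE.
(High, Idle): Plant 1 can switch to Medium (4 → 5). Not NE.
(High, Low): Plant 1 can switch to Low (6 → 9). Not NE.
(High, Medium): Plant 1 can switch to Medium (6 → 8). Not NE.
(High, High): Plant 1 gets 9, best alternative 8; Plant 2 gets 9, best alternative 5. No profitable deviation — NE.
(Max, Idle): Plant 1 gets 6, best alternative 5; Plant 2 gets 6, best alternative 5. No profitable deviation — NE.
(The remaining 3 profiles each have a profitable deviation by the same check.)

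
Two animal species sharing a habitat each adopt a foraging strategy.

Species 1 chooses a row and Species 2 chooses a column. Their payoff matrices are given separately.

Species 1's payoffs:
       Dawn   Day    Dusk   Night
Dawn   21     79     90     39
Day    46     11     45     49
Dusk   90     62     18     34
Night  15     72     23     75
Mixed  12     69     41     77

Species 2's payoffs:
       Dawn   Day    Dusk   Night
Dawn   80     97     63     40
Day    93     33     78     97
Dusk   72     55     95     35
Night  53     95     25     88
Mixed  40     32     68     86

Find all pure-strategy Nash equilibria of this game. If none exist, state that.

Pure-strategy Nash equilibria: (Dawn, Day) and (Mixed, Night)

(Dawn, Dawn): Species 1 can switch to Day (21 → 46). Not NE.
(Dawn, Day): Species 1 gets 79, best alternative 72; Species 2 gets 97, best alternative 80. No profitable deviation — NE.
(Dawn, Dusk): Species 2 can switch to Dawn (63 → 80). Not NE.
(Dawn, Night): Species 1 can switch to Day (39 → 49). Not NE.
(Day, Dawn): Species 1 can switch to Dusk (46 → 90). Not NE.
(Day, Day): Species 1 can switch to Dawn (11 → 79). Not NE.
(Day, Dusk): Species 1 can switch to Dawn (45 → 90). Not NE.
(Mixed, Night): Species 1 gets 77, best alternative 75; Species 2 gets 86, best alternative 68. No profitable deviation — NE.
(The remaining 12 profiles each have a profitable deviation by the same check.)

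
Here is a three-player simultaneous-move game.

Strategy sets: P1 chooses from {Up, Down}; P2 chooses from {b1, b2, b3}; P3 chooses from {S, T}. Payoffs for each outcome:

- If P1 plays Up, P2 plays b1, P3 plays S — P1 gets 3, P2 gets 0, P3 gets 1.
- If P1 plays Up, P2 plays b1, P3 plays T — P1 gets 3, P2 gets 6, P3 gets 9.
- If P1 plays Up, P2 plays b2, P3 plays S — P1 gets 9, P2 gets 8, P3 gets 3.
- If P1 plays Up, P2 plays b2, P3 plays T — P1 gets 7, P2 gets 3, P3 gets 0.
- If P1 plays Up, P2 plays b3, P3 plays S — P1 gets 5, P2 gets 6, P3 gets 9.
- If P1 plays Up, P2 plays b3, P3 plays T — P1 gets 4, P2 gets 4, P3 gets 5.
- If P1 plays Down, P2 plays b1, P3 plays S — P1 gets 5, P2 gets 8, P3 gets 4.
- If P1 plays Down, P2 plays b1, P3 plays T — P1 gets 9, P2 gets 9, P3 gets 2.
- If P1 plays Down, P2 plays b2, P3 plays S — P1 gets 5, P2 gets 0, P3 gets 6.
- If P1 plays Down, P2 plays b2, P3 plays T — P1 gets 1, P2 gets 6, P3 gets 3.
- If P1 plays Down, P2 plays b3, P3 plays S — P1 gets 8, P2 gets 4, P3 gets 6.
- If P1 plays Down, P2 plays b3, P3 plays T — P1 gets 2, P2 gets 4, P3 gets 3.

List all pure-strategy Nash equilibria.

For each strategy profile, look for a profitable unilateral deviation.
(Up, b1, S): P1 can switch to Down (3 → 5). Not NE.
(Up, b1, T): P1 can switch to Down (3 → 9). Not NE.
(Up, b2, S): P1 gets 9, best alternative 5; P2 gets 8, best alternative 6; P3 gets 3, best alternative 0. No profitable deviation — NE.
(Up, b2, T): P2 can switch to b1 (3 → 6). Not NE.
(Up, b3, S): P1 can switch to Down (5 → 8). Not NE.
(Up, b3, T): P2 can switch to b1 (4 → 6). Not NE.
(Down, b1, S): P1 gets 5, best alternative 3; P2 gets 8, best alternative 4; P3 gets 4, best alternative 2. No profitable deviation — NE.
(Down, b1, T): P3 can switch to S (2 → 4). Not NE.
(Down, b2, S): P1 can switch to Up (5 → 9). Not NE.
(Down, b2, T): P1 can switch to Up (1 → 7). Not NE.
(The remaining 2 profiles each have a profitable deviation by the same check.)

(Up, b2, S); (Down, b1, S)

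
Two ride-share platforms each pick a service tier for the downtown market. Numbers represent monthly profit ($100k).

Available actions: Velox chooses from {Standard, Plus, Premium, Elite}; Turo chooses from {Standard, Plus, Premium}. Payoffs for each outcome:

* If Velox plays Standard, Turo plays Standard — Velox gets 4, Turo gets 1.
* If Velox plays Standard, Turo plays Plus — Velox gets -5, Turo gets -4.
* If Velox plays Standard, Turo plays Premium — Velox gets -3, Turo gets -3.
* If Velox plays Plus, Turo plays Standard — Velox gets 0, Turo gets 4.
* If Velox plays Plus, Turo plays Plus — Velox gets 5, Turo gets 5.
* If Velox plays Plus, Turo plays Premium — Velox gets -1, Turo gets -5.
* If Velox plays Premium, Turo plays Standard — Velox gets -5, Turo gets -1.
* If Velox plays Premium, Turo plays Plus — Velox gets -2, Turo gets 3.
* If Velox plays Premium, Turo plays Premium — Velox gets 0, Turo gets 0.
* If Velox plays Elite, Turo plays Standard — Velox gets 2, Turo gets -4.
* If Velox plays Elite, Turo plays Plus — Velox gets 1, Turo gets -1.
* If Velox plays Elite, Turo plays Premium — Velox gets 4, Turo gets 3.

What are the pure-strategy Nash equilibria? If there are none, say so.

(Standard, Standard): Velox gets 4, best alternative 2; Turo gets 1, best alternative -3. No profitable deviation — NE.
(Standard, Plus): Velox can switch to Plus (-5 → 5). Not NE.
(Standard, Premium): Velox can switch to Plus (-3 → -1). Not NE.
(Plus, Standard): Velox can switch to Standard (0 → 4). Not NE.
(Plus, Plus): Velox gets 5, best alternative 1; Turo gets 5, best alternative 4. No profitable deviation — NE.
(Plus, Premium): Velox can switch to Premium (-1 → 0). Not NE.
(Premium, Standard): Velox can switch to Standard (-5 → 4). Not NE.
(Premium, Plus): Velox can switch to Plus (-2 → 5). Not NE.
(Premium, Premium): Velox can switch to Elite (0 → 4). Not NE.
(Elite, Standard): Velox can switch to Standard (2 → 4). Not NE.
(Elite, Premium): Velox gets 4, best alternative 0; Turo gets 3, best alternative -1. No profitable deviation — NE.
(The remaining 1 profile has a profitable deviation by the same check.)

The pure Nash equilibria are (Standard, Standard), (Plus, Plus), (Elite, Premium).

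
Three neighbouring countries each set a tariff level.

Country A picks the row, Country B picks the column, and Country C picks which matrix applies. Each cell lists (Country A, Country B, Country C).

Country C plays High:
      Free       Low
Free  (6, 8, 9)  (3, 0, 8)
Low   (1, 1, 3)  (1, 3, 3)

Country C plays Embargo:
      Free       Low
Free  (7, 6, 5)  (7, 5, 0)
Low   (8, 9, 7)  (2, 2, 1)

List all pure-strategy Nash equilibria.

The pure Nash equilibria are (Free, Free, High), (Low, Free, Embargo).

(Free, Free, High): Country A gets 6, best alternative 1; Country B gets 8, best alternative 0; Country C gets 9, best alternative 5. No profitable deviation — NE.
(Free, Free, Embargo): Country A can switch to Low (7 → 8). Not NE.
(Free, Low, High): Country B can switch to Free (0 → 8). Not NE.
(Free, Low, Embargo): Country B can switch to Free (5 → 6). Not NE.
(Low, Free, High): Country A can switch to Free (1 → 6). Not NE.
(Low, Free, Embargo): Country A gets 8, best alternative 7; Country B gets 9, best alternative 2; Country C gets 7, best alternative 3. No profitable deviation — NE.
(Low, Low, High): Country A can switch to Free (1 → 3). Not NE.
(Low, Low, Embargo): Country A can switch to Free (2 → 7). Not NE.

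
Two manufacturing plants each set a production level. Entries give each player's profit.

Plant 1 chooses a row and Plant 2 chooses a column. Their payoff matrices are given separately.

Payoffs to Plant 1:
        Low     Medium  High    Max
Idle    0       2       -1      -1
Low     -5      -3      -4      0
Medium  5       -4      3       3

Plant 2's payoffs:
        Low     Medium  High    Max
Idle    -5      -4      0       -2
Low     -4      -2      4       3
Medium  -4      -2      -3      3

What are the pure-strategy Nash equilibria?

Plant 1 against Low: payoffs 0, -5, 5 → best response Medium.
Plant 1 against Medium: payoffs 2, -3, -4 → best response Idle.
Plant 1 against High: payoffs -1, -4, 3 → best response Medium.
Plant 1 against Max: payoffs -1, 0, 3 → best response Medium.
Plant 2 against Idle: payoffs -5, -4, 0, -2 → best response High.
Plant 2 against Low: payoffs -4, -2, 4, 3 → best response High.
Plant 2 against Medium: payoffs -4, -2, -3, 3 → best response Max.
Mutual best responses: (Medium, Max).

The unique pure-strategy Nash equilibrium is (Medium, Max).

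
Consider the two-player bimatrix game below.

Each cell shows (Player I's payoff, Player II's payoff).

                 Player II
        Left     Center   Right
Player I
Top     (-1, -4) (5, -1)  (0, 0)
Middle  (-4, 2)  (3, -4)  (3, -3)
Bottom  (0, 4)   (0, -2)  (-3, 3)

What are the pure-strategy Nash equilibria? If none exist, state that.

Check each profile: it is a Nash equilibrium iff no player can strictly gain by switching unilaterally.
(Top, Left): Player I can switch to Bottom (-1 → 0). Not NE.
(Top, Center): Player II can switch to Right (-1 → 0). Not NE.
(Top, Right): Player I can switch to Middle (0 → 3). Not NE.
(Middle, Left): Player I can switch to Top (-4 → -1). Not NE.
(Middle, Center): Player I can switch to Top (3 → 5). Not NE.
(Middle, Right): Player II can switch to Left (-3 → 2). Not NE.
(Bottom, Left): Player I gets 0, best alternative -1; Player II gets 4, best alternative 3. No profitable deviation — NE.
(The remaining 2 profiles each have a profitable deviation by the same check.)

Pure NE: (Bottom, Left)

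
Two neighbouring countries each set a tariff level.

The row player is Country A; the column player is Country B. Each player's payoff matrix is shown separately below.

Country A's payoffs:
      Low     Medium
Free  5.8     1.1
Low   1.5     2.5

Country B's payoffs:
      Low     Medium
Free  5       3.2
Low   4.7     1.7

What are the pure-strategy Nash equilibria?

Country A against Low: payoffs 5.8, 1.5 → best response Free.
Country A against Medium: payoffs 1.1, 2.5 → best response Low.
Country B against Free: payoffs 5, 3.2 → best response Low.
Country B against Low: payoffs 4.7, 1.7 → best response Low.
Mutual best responses: (Free, Low).

Pure NE: (Free, Low)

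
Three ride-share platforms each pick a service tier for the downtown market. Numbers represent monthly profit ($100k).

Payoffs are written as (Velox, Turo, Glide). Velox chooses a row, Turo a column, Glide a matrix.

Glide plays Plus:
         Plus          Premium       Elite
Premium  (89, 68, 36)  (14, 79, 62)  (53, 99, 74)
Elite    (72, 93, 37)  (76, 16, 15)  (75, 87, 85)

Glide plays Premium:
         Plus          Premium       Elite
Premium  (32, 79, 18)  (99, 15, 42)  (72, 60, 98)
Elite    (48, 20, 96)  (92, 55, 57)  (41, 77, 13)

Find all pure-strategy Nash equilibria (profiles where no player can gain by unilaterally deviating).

This game has no pure Nash equilibrium.

Check each profile: it is a Nash equilibrium iff no player can strictly gain by switching unilaterally.
(Premium, Plus, Plus): Turo can switch to Premium (68 → 79). Not NE.
(Premium, Plus, Premium): Velox can switch to Elite (32 → 48). Not NE.
(Premium, Premium, Plus): Velox can switch to Elite (14 → 76). Not NE.
(Premium, Premium, Premium): Turo can switch to Plus (15 → 79). Not NE.
(Premium, Elite, Plus): Velox can switch to Elite (53 → 75). Not NE.
(Premium, Elite, Premium): Turo can switch to Plus (60 → 79). Not NE.
(Elite, Plus, Plus): Velox can switch to Premium (72 → 89). Not NE.
(Elite, Plus, Premium): Turo can switch to Premium (20 → 55). Not NE.
(Elite, Premium, Plus): Turo can switch to Plus (16 → 93). Not NE.
(Elite, Premium, Premium): Velox can switch to Premium (92 → 99). Not NE.
(Elite, Elite, Plus): Turo can switch to Plus (87 → 93). Not NE.
(Elite, Elite, Premium): Velox can switch to Premium (41 → 72). Not NE.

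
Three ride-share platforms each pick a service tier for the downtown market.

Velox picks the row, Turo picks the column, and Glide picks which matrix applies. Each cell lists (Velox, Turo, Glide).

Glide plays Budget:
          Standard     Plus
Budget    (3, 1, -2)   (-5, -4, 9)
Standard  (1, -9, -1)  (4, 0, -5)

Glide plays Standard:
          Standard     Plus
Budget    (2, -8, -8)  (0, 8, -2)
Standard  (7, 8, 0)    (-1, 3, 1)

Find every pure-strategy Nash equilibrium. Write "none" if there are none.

Velox against (Standard, Budget): payoffs 3, 1 → best response Budget.
Velox against (Standard, Standard): payoffs 2, 7 → best response Standard.
Velox against (Plus, Budget): payoffs -5, 4 → best response Standard.
Velox against (Plus, Standard): payoffs 0, -1 → best response Budget.
Turo against (Budget, Budget): payoffs 1, -4 → best response Standard.
Turo against (Budget, Standard): payoffs -8, 8 → best response Plus.
Turo against (Standard, Budget): payoffs -9, 0 → best response Plus.
Turo against (Standard, Standard): payoffs 8, 3 → best response Standard.
Glide against (Budget, Standard): payoffs -2, -8 → best response Budget.
Glide against (Budget, Plus): payoffs 9, -2 → best response Budget.
Glide against (Standard, Standard): payoffs -1, 0 → best response Standard.
Glide against (Standard, Plus): payoffs -5, 1 → best response Standard.
Mutual best responses: (Budget, Standard, Budget); (Standard, Standard, Standard).

(Budget, Standard, Budget); (Standard, Standard, Standard)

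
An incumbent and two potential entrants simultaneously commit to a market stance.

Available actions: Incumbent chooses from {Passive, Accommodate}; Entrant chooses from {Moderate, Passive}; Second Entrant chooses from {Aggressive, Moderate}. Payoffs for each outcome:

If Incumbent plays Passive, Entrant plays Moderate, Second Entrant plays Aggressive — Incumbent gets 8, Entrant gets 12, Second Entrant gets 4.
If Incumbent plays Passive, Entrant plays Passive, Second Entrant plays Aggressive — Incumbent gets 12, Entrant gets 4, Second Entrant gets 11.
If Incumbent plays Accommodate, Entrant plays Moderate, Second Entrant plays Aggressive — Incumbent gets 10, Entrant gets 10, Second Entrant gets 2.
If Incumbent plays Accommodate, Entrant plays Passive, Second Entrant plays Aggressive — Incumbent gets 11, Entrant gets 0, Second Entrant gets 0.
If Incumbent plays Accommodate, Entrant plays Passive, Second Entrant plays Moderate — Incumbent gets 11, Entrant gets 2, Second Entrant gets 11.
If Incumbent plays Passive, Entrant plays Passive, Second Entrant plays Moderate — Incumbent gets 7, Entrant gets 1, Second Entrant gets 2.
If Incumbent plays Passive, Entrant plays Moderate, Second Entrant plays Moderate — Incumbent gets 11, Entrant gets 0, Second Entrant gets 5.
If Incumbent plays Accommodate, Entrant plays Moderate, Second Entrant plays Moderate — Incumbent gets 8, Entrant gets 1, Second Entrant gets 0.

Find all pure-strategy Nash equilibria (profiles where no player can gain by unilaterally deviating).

(Passive, Moderate, Aggressive): Incumbent can switch to Accommodate (8 → 10). Not NE.
(Passive, Moderate, Moderate): Entrant can switch to Passive (0 → 1). Not NE.
(Passive, Passive, Aggressive): Entrant can switch to Moderate (4 → 12). Not NE.
(Passive, Passive, Moderate): Incumbent can switch to Accommodate (7 → 11). Not NE.
(Accommodate, Moderate, Aggressive): Incumbent gets 10, best alternative 8; Entrant gets 10, best alternative 0; Second Entrant gets 2, best alternative 0. No profitable deviation — NE.
(Accommodate, Moderate, Moderate): Incumbent can switch to Passive (8 → 11). Not NE.
(Accommodate, Passive, Aggressive): Incumbent can switch to Passive (11 → 12). Not NE.
(Accommodate, Passive, Moderate): Incumbent gets 11, best alternative 7; Entrant gets 2, best alternative 1; Second Entrant gets 11, best alternative 0. No profitable deviation — NE.

Pure-strategy Nash equilibria: (Accommodate, Moderate, Aggressive) and (Accommodate, Passive, Moderate)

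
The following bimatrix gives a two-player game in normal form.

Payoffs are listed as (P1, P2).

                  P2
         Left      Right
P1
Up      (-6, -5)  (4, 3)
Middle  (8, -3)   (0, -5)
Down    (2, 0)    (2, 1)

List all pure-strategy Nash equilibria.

(Up, Left): P1 can switch to Middle (-6 → 8). Not NE.
(Up, Right): P1 gets 4, best alternative 2; P2 gets 3, best alternative -5. No profitable deviation — NE.
(Middle, Left): P1 gets 8, best alternative 2; P2 gets -3, best alternative -5. No profitable deviation — NE.
(Middle, Right): P1 can switch to Up (0 → 4). Not NE.
(Down, Left): P1 can switch to Middle (2 → 8). Not NE.
(Down, Right): P1 can switch to Up (2 → 4). Not NE.

Pure-strategy Nash equilibria: (Up, Right); (Middle, Left)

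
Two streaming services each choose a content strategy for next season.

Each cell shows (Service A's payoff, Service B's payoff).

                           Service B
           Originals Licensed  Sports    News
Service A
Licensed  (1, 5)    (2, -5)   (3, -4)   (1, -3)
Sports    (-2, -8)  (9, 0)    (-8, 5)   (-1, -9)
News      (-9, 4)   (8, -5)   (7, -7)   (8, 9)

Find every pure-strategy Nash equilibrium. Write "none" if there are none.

Pure-strategy Nash equilibria: (Licensed, Originals); (News, News)

(Licensed, Originals): Service A gets 1, best alternative -2; Service B gets 5, best alternative -3. No profitable deviation — NE.
(Licensed, Licensed): Service A can switch to Sports (2 → 9). Not NE.
(Licensed, Sports): Service A can switch to News (3 → 7). Not NE.
(Licensed, News): Service A can switch to News (1 → 8). Not NE.
(Sports, Originals): Service A can switch to Licensed (-2 → 1). Not NE.
(Sports, Licensed): Service B can switch to Sports (0 → 5). Not NE.
(Sports, Sports): Service A can switch to Licensed (-8 → 3). Not NE.
(Sports, News): Service A can switch to Licensed (-1 → 1). Not NE.
(News, Originals): Service A can switch to Licensed (-9 → 1). Not NE.
(News, News): Service A gets 8, best alternative 1; Service B gets 9, best alternative 4. No profitable deviation — NE.
(The remaining 2 profiles each have a profitable deviation by the same check.)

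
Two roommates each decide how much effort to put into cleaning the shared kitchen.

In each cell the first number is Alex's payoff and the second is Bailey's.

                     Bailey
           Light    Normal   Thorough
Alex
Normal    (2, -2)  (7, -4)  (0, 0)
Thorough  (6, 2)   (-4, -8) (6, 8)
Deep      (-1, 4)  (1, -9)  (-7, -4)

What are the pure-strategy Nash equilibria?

Mark each player's best response to every combination of opponents' strategies; a profile where every player is best-responding is a pure Nash equilibrium.
Alex against Light: payoffs 2, 6, -1 → best response Thorough.
Alex against Normal: payoffs 7, -4, 1 → best response Normal.
Alex against Thorough: payoffs 0, 6, -7 → best response Thorough.
Bailey against Normal: payoffs -2, -4, 0 → best response Thorough.
Bailey against Thorough: payoffs 2, -8, 8 → best response Thorough.
Bailey against Deep: payoffs 4, -9, -4 → best response Light.
Mutual best responses: (Thorough, Thorough).

The unique pure-strategy Nash equilibrium is (Thorough, Thorough).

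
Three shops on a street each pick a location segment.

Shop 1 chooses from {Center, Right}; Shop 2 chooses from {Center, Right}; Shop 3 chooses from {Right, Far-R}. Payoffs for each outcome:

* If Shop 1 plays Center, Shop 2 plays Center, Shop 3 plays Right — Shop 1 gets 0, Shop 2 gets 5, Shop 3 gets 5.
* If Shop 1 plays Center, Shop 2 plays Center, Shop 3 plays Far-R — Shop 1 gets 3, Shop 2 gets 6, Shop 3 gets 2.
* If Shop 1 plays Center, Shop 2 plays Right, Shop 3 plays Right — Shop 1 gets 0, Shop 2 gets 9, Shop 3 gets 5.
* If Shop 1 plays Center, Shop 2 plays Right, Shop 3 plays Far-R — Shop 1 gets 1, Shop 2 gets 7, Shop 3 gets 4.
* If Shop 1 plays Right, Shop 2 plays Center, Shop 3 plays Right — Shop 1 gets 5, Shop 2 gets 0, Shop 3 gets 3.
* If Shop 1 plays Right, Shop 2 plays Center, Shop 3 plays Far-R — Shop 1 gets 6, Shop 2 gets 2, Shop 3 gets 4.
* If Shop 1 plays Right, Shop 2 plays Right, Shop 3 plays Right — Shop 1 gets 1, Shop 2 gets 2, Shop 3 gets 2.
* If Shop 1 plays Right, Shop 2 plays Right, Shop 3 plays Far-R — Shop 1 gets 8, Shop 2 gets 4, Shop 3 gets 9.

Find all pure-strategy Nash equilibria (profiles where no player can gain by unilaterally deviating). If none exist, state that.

The unique pure-strategy Nash equilibrium is (Right, Right, Far-R).

For each strategy profile, look for a profitable unilateral deviation.
(Center, Center, Right): Shop 1 can switch to Right (0 → 5). Not NE.
(Center, Center, Far-R): Shop 1 can switch to Right (3 → 6). Not NE.
(Center, Right, Right): Shop 1 can switch to Right (0 → 1). Not NE.
(Center, Right, Far-R): Shop 1 can switch to Right (1 → 8). Not NE.
(Right, Center, Right): Shop 2 can switch to Right (0 → 2). Not NE.
(Right, Center, Far-R): Shop 2 can switch to Right (2 → 4). Not NE.
(Right, Right, Right): Shop 3 can switch to Far-R (2 → 9). Not NE.
(Right, Right, Far-R): Shop 1 gets 8, best alternative 1; Shop 2 gets 4, best alternative 2; Shop 3 gets 9, best alternative 2. No profitable deviation — NE.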